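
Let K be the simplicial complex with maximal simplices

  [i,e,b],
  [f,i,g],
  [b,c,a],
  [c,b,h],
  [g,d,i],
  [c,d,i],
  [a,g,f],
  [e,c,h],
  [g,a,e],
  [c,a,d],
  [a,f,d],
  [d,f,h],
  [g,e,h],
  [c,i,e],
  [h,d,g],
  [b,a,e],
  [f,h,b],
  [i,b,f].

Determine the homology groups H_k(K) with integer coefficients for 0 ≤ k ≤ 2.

H_0 ≅ Z,  H_1 ≅ Z ⊕ Z/2Z,  H_2 = 0.

Order the vertices as a < b < c < d < e < f < g < h < i. Listing each simplex with vertices in this order, K has dimension 2 with simplices:

  0-simplices (9): a, b, c, d, e, f, g, h, i
  1-simplices (27): ab, ac, ad, ae, af, ag, bc, be, bf, bh, bi, cd, ce, ch, ci, df, dg, dh, di, eg, eh, ei, fg, fh, fi, gh, gi
  2-simplices (18): abc, abe, acd, adf, aeg, afg, bch, bei, bfh, bfi, cdi, ceh, cei, dfh, dgh, dgi, egh, fgi

Hence C_0 ≅ Z^9, C_1 ≅ Z^27, C_2 ≅ Z^18.

The boundary map ∂_1: C_1 → C_0 maps an edge to its endpoints' difference, ∂[p,q] = q − p. For instance
  ∂eg = g − e.
As a 9×27 matrix over Z this has rank 8, with invariant factors (1,1,1,1,1,1,1,1).

Boundary ∂_2: C_2 → C_1 sends each 2-simplex [p,q,r] to [q,r] − [p,r] + [p,q]. For instance
  ∂cei = ei − ci + ce,
  ∂bch = ch − bh + bc.
The resulting 27×18 matrix has rank 18, and its Smith normal form has invariant factors (1,1,1,1,1,1,1,1,1,1,1,1,1,1,1,1,1,2).

Reading off H_k = ker ∂_k / im ∂_{k+1}:

  H_0: rank C_0 − rank ∂_1 = 9 − 8 = 1, and the invariant factors of ∂_1 are all 1, so H_0 = Z.
  H_1: rank ker ∂_1 − rank ∂_2 = (27 − 8) − 18 = 1, and ∂_2 has invariant factor 2 > 1, so H_1 = Z ⊕ Z/2Z.
  H_2: rank ker ∂_2 − rank ∂_3 = (18 − 18) − 0 = 0, and there is no ∂_3, so H_2 = 0.

As a check, the Euler characteristic is 9 − 27 + 18 = 0, which agrees with 1 − 1 + 0 = 0.
(K is a triangulation of the Klein bottle.)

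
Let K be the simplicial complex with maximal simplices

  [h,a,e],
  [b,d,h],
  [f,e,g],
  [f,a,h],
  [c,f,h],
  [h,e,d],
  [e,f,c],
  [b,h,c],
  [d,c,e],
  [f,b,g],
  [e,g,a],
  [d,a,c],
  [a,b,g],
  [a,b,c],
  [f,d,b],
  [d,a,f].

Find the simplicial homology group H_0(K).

H_0 ≅ Z.

K has 8 vertices, 24 edges, 16 triangles.
rank ∂_0 = 0, rank ∂_1 = 7 ⇒ b_0 = 8 − 0 − 7 = 1; all invariant factors of ∂_1 are 1 so no torsion. So H_0 = Z.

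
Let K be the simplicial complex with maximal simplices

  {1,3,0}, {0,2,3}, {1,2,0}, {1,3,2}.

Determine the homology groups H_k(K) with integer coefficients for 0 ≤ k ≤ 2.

Fix the vertex order 0 < 1 < 2 < 3 and write every simplex with vertices in increasing order. Then dim K = 2 and the simplices of K are:

  0-simplices (4): [0], [1], [2], [3]
  1-simplices (6): [0,1], [0,2], [0,3], [1,2], [1,3], [2,3]
  2-simplices (4): [0,1,2], [0,1,3], [0,2,3], [1,2,3]

so the chain groups are C_0 ≅ Z^4, C_1 ≅ Z^6, C_2 ≅ Z^4.

The boundary map ∂_1: C_1 → C_0 sends each edge [p,q] (with p < q) to q − p. For instance
  ∂[1,3] = [3] − [1].
As a 4×6 matrix over Z this has rank 3, with invariant factors (1,1,1).

The boundary map ∂_2: C_2 → C_1 maps a triangle to the signed sum of its edges. For instance
  ∂[1,2,3] = [2,3] − [1,3] + [1,2],
  ∂[0,1,3] = [1,3] − [0,3] + [0,1].
The resulting 6×4 matrix has rank 3, and its Smith normal form has invariant factors (1,1,1).

Now H_k = ker ∂_k / im ∂_{k+1}, so:

  H_0: rank C_0 − rank ∂_1 = 4 − 3 = 1, and the invariant factors of ∂_1 are all 1, so H_0 = Z.
  H_1: rank ker ∂_1 − rank ∂_2 = (6 − 3) − 3 = 0, and the invariant factors of ∂_2 are all 1, so H_1 = 0.
  H_2: rank ker ∂_2 − rank ∂_3 = (4 − 3) − 0 = 1, and there is no ∂_3, so H_2 = Z.

As a check, the Euler characteristic is 4 − 6 + 4 = 2, which agrees with 1 − 0 + 1 = 2.

H_0 = Z,  H_1 = 0,  H_2 = Z.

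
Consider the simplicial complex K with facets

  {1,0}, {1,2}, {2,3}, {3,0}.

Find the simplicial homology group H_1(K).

H_1 ≅ Z.

Take the total order 0 < 1 < 2 < 3 on the vertex set. Then K (dimension 1) consists of the simplices:

  0-simplices (4): [0], [1], [2], [3]
  1-simplices (4): [0,1], [0,3], [1,2], [2,3]

so the chain groups are C_0 ≅ Z^4, C_1 ≅ Z^4.

The boundary map ∂_1: C_1 → C_0 is given by ∂[p,q] = [q] − [p].
This gives a 4×4 integer matrix of rank 3; reducing to Smith normal form yields diagonal entries (1,1,1).

Reading off H_k = ker ∂_k / im ∂_{k+1}:

  H_1: rank ker ∂_1 − rank ∂_2 = (4 − 3) − 0 = 1, and there is no ∂_2, so H_1 ≅ Z.

(K is a triangulation of the circle S^1.)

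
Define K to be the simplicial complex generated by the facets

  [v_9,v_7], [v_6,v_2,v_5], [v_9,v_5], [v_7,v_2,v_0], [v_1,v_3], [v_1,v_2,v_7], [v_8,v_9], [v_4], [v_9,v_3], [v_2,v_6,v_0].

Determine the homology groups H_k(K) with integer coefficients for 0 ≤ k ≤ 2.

H_0 ≅ Z^2,  H_1 ≅ Z^2,  H_2 = 0.

Order the vertices as v_0 < v_1 < v_2 < v_3 < v_4 < v_5 < v_6 < v_7 < v_8 < v_9. Listing each simplex with vertices in this order, K has dimension 2 with simplices:

  0-simplices (10): [v_0], [v_1], [v_2], [v_3], [v_4], [v_5], [v_6], [v_7], [v_8], [v_9]
  1-simplices (14): [v_0,v_2], [v_0,v_6], [v_0,v_7], [v_1,v_2], [v_1,v_3], [v_1,v_7], [v_2,v_5], [v_2,v_6], [v_2,v_7], [v_3,v_9], [v_5,v_6], [v_5,v_9], [v_7,v_9], [v_8,v_9]
  2-simplices (4): [v_0,v_2,v_6], [v_0,v_2,v_7], [v_1,v_2,v_7], [v_2,v_5,v_6]

so the chain groups are C_0 ≅ Z^10, C_1 ≅ Z^14, C_2 ≅ Z^4.

∂_1: C_1 → C_0 sends each edge [p,q] (with p < q) to q − p. For instance
  ∂[v_1,v_7] = [v_7] − [v_1].
The resulting 10×14 matrix has rank 8, and its Smith normal form has invariant factors (1,1,1,1,1,1,1,1).

Boundary ∂_2: C_2 → C_1 acts by ∂[p,q,r] = [q,r] − [p,r] + [p,q]. For instance
  ∂[v_1,v_2,v_7] = [v_2,v_7] − [v_1,v_7] + [v_1,v_2],
  ∂[v_0,v_2,v_7] = [v_2,v_7] − [v_0,v_7] + [v_0,v_2].
The 14×4 boundary matrix has rank 4 and Smith normal form diag(1,1,1,1).

From H_k ≅ ker(∂_k) / im(∂_{k+1}) we obtain:

  H_0: rank C_0 − rank ∂_1 = 10 − 8 = 2, and the invariant factors of ∂_1 are all 1, so H_0 ≅ Z^2.
  H_1: rank ker ∂_1 − rank ∂_2 = (14 − 8) − 4 = 2, and the invariant factors of ∂_2 are all 1, so H_1 ≅ Z^2.
  H_2: rank ker ∂_2 − rank ∂_3 = (4 − 4) − 0 = 0, and there is no ∂_3, so H_2 ≅ 0.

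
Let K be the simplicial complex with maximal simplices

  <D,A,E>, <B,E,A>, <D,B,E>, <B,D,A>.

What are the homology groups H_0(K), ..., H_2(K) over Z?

K has 4 vertices, 6 edges, 4 triangles.
rank ∂_0 = 0, rank ∂_1 = 3 ⇒ b_0 = 4 − 0 − 3 = 1; all invariant factors of ∂_1 are 1 so no torsion. So H_0 ≅ Z.
rank ∂_1 = 3, rank ∂_2 = 3 ⇒ b_1 = 6 − 3 − 3 = 0; all invariant factors of ∂_2 are 1 so no torsion. So H_1 ≅ 0.
rank ∂_2 = 3, rank ∂_3 = 0 ⇒ b_2 = 4 − 3 − 0 = 1. So H_2 ≅ Z.

H_0 ≅ Z,  H_1 = 0,  H_2 ≅ Z.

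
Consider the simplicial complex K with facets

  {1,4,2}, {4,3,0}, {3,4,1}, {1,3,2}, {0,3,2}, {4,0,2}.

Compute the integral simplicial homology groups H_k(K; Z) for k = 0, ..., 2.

H_0 ≅ Z,  H_1 = 0,  H_2 ≅ Z.

Fix the vertex order 0 < 1 < 2 < 3 < 4 and write every simplex with vertices in increasing order. Then dim K = 2 and the simplices of K are:

  0-simplices (5): [0], [1], [2], [3], [4]
  1-simplices (9): [0,2], [0,3], [0,4], [1,2], [1,3], [1,4], [2,3], [2,4], [3,4]
  2-simplices (6): [0,2,3], [0,2,4], [0,3,4], [1,2,3], [1,2,4], [1,3,4]

so the chain groups are C_0 ≅ Z^5, C_1 ≅ Z^9, C_2 ≅ Z^6.

The boundary map ∂_1: C_1 → C_0 is given by ∂[p,q] = [q] − [p]. For instance
  ∂[0,4] = [4] − [0].
The resulting 5×9 matrix has rank 4, and its Smith normal form has invariant factors (1,1,1,1).

Boundary ∂_2: C_2 → C_1 sends each 2-simplex [p,q,r] to [q,r] − [p,r] + [p,q]. For instance
  ∂[0,2,4] = [2,4] − [0,4] + [0,2],
  ∂[0,2,3] = [2,3] − [0,3] + [0,2].
This gives a 9×6 integer matrix of rank 5; reducing to Smith normal form yields diagonal entries (1,1,1,1,1).

Reading off H_k = ker ∂_k / im ∂_{k+1}:

  H_0: rank C_0 − rank ∂_1 = 5 − 4 = 1, and the invariant factors of ∂_1 are all 1, so H_0 ≅ Z.
  H_1: rank ker ∂_1 − rank ∂_2 = (9 − 4) − 5 = 0, and the invariant factors of ∂_2 are all 1, so H_1 ≅ 0.
  H_2: rank ker ∂_2 − rank ∂_3 = (6 − 5) − 0 = 1, and there is no ∂_3, so H_2 ≅ Z.

As a check, the Euler characteristic is 5 − 9 + 6 = 2, which agrees with 1 − 0 + 1 = 2.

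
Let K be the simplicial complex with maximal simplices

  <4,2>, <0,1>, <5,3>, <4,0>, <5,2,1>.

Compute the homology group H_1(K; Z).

We work with the vertex ordering 0 < 1 < 2 < 3 < 4 < 5. The simplices of K, each written with vertices in increasing order, are:

  0-simplices (6): [0], [1], [2], [3], [4], [5]
  1-simplices (7): [0,1], [0,4], [1,2], [1,5], [2,4], [2,5], [3,5]
  2-simplices (1): [1,2,5]

so the chain groups are C_0 ≅ Z^6, C_1 ≅ Z^7, C_2 ≅ Z^1.

The boundary map ∂_1: C_1 → C_0 is given by ∂[p,q] = [q] − [p]. For instance
  ∂[1,5] = [5] − [1].
This gives a 6×7 integer matrix of rank 5; reducing to Smith normal form yields diagonal entries (1,1,1,1,1).

The boundary map ∂_2: C_2 → C_1 sends each 2-simplex [p,q,r] to [q,r] − [p,r] + [p,q]. For instance
  ∂[1,2,5] = [2,5] − [1,5] + [1,2].
The resulting 7×1 matrix has rank 1, and its Smith normal form has invariant factors (1).

From H_k ≅ ker(∂_k) / im(∂_{k+1}) we obtain:

  H_1: rank ker ∂_1 − rank ∂_2 = (7 − 5) − 1 = 1, and the invariant factors of ∂_2 are all 1, so H_1 ≅ Z.

H_1 ≅ Z.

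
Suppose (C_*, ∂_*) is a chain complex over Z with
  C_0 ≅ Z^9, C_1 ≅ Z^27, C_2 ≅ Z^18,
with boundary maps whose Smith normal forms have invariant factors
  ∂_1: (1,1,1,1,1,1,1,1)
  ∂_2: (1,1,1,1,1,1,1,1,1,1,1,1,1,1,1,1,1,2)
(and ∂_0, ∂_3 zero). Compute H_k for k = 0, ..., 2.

H_0: b_0 = 9 − 0 − 8 = 1; torsion from ∂_1 factors > 1: none. So H_0 = Z.
H_1: b_1 = 27 − 8 − 18 = 1; torsion from ∂_2 factors > 1: [2]. So H_1 = Z ⊕ Z/2.
H_2: b_2 = 18 − 18 − 0 = 0; torsion from ∂_3 factors > 1: none. So H_2 = 0.

H_0 = Z,  H_1 = Z ⊕ Z/2,  H_2 = 0.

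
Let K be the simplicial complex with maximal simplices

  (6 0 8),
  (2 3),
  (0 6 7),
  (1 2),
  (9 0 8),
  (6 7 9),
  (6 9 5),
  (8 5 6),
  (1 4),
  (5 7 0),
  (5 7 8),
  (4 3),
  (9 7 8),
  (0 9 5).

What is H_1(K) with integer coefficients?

H_1 = Z × Z/2.

Order the vertices as 0 < 1 < 2 < 3 < 4 < 5 < 6 < 7 < 8 < 9. Listing each simplex with vertices in this order, K has dimension 2 with simplices:

  0-simplices (10): [0], [1], [2], [3], [4], [5], [6], [7], [8], [9]
  1-simplices (19): [0,5], [0,6], [0,7], [0,8], [0,9], [1,2], [1,4], [2,3], [3,4], [5,6], [5,7], [5,8], [5,9], [6,7], [6,8], [6,9], [7,8], [7,9], [8,9]
  2-simplices (10): [0,5,7], [0,5,9], [0,6,7], [0,6,8], [0,8,9], [5,6,8], [5,6,9], [5,7,8], [6,7,9], [7,8,9]

Hence C_0 ≅ Z^10, C_1 ≅ Z^19, C_2 ≅ Z^10.

Boundary ∂_1: C_1 → C_0 maps an edge to its endpoints' difference, ∂[p,q] = q − p.
This gives a 10×19 integer matrix of rank 8; reducing to Smith normal form yields diagonal entries (1,1,1,1,1,1,1,1).

The boundary map ∂_2: C_2 → C_1 maps a triangle to the signed sum of its edges. For instance
  ∂[0,8,9] = [8,9] − [0,9] + [0,8],
  ∂[0,6,8] = [6,8] − [0,8] + [0,6].
The 19×10 boundary matrix has rank 10 and Smith normal form diag(1,1,1,1,1,1,1,1,1,2).

Reading off H_k = ker ∂_k / im ∂_{k+1}:

  H_1: rank ker ∂_1 − rank ∂_2 = (19 − 8) − 10 = 1, and ∂_2 has invariant factor 2 > 1, so H_1 ≅ Z × Z/2.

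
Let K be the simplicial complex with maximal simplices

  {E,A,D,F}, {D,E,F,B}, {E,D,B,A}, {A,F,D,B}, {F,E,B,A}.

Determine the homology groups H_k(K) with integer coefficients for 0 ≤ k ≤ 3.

H_0 = Z,  H_1 = 0,  H_2 = 0,  H_3 = Z.

Fix the vertex order A < B < D < E < F and write every simplex with vertices in increasing order. Then dim K = 3 and the simplices of K are:

  0-simplices (5): A, B, D, E, F
  1-simplices (10): AB, AD, AE, AF, BD, BE, BF, DE, DF, EF
  2-simplices (10): ABD, ABE, ABF, ADE, ADF, AEF, BDE, BDF, BEF, DEF
  3-simplices (5): ABDE, ABDF, ABEF, ADEF, BDEF

giving chain groups C_0 ≅ Z^5, C_1 ≅ Z^10, C_2 ≅ Z^10, C_3 ≅ Z^5.

∂_1: C_1 → C_0 is given by ∂[p,q] = [q] − [p]. For instance
  ∂EF = F − E.
The resulting 5×10 matrix has rank 4, and its Smith normal form has invariant factors (1,1,1,1).

∂_2: C_2 → C_1 sends each 2-simplex [p,q,r] to [q,r] − [p,r] + [p,q]. For instance
  ∂BDF = DF − BF + BD,
  ∂BEF = EF − BF + BE.
As a 10×10 matrix over Z this has rank 6, with invariant factors (1,1,1,1,1,1).

The boundary map ∂_3: C_3 → C_2 sends each 3-simplex σ to the alternating sum Σ_i (−1)^i (σ with its i-th vertex removed). For instance
  ∂BDEF = DEF − BEF + BDF − BDE,
  ∂ABDF = BDF − ADF + ABF − ABD.
The 10×5 boundary matrix has rank 4 and Smith normal form diag(1,1,1,1).

Now H_k = ker ∂_k / im ∂_{k+1}, so:

  H_0: rank C_0 − rank ∂_1 = 5 − 4 = 1, and the invariant factors of ∂_1 are all 1, so H_0 ≅ Z.
  H_1: rank ker ∂_1 − rank ∂_2 = (10 − 4) − 6 = 0, and the invariant factors of ∂_2 are all 1, so H_1 ≅ 0.
  H_2: rank ker ∂_2 − rank ∂_3 = (10 − 6) − 4 = 0, and the invariant factors of ∂_3 are all 1, so H_2 ≅ 0.
  H_3: rank ker ∂_3 − rank ∂_4 = (5 − 4) − 0 = 1, and there is no ∂_4, so H_3 ≅ Z.

As a check, the Euler characteristic is 5 − 10 + 10 − 5 = 0, which agrees with 1 − 0 + 0 − 1 = 0.
(K is a triangulation of the 3-sphere S^3.)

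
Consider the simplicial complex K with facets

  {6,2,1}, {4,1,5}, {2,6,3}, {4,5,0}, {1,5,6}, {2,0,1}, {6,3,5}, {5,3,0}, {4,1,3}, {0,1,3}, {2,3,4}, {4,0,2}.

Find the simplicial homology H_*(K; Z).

Order the vertices as 0 < 1 < 2 < 3 < 4 < 5 < 6. Listing each simplex with vertices in this order, K has dimension 2 with simplices:

  0-simplices (7): [0], [1], [2], [3], [4], [5], [6]
  1-simplices (18): [0,1], [0,2], [0,3], [0,4], [0,5], [1,2], [1,3], [1,4], [1,5], [1,6], [2,3], [2,4], [2,6], [3,4], [3,5], [3,6], [4,5], [5,6]
  2-simplices (12): [0,1,2], [0,1,3], [0,2,4], [0,3,5], [0,4,5], [1,2,6], [1,3,4], [1,4,5], [1,5,6], [2,3,4], [2,3,6], [3,5,6]

Hence C_0 ≅ Z^7, C_1 ≅ Z^18, C_2 ≅ Z^12.

The boundary map ∂_1: C_1 → C_0 is given by ∂[p,q] = [q] − [p]. For instance
  ∂[1,2] = [2] − [1].
This gives a 7×18 integer matrix of rank 6; reducing to Smith normal form yields diagonal entries (1,1,1,1,1,1).

The boundary map ∂_2: C_2 → C_1 maps a triangle to the signed sum of its edges. For instance
  ∂[0,4,5] = [4,5] − [0,5] + [0,4],
  ∂[0,1,2] = [1,2] − [0,2] + [0,1].
The 18×12 boundary matrix has rank 12 and Smith normal form diag(1,1,1,1,1,1,1,1,1,1,1,2).

Computing H_k = (kernel of ∂_k) / (image of ∂_{k+1}):

  H_0: rank C_0 − rank ∂_1 = 7 − 6 = 1, and the invariant factors of ∂_1 are all 1, so H_0 ≅ Z.
  H_1: rank ker ∂_1 − rank ∂_2 = (18 − 6) − 12 = 0, and ∂_2 has invariant factor 2 > 1, so H_1 ≅ Z/2.
  H_2: rank ker ∂_2 − rank ∂_3 = (12 − 12) − 0 = 0, and there is no ∂_3, so H_2 ≅ 0.

As a check, the Euler characteristic is 7 − 18 + 12 = 1, which agrees with 1 − 0 + 0 = 1.
(K is a triangulation of the real projective plane RP^2.)

H_0 = Z,  H_1 = Z/2,  H_2 = 0.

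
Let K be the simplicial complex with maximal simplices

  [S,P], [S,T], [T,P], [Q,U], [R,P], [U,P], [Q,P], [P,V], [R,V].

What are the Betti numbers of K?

b_0 = 1, b_1 = 3.

We work with the vertex ordering P < Q < R < S < T < U < V. The simplices of K, each written with vertices in increasing order, are:

  0-simplices (7): P, Q, R, S, T, U, V
  1-simplices (9): PQ, PR, PS, PT, PU, PV, QU, RV, ST

so the chain groups are C_0 ≅ Z^7, C_1 ≅ Z^9.

The boundary map ∂_1: C_1 → C_0 maps an edge to its endpoints' difference, ∂[p,q] = q − p. For instance
  ∂PR = R − P.
As a 7×9 matrix over Z this has rank 6, with invariant factors (1,1,1,1,1,1).

Now H_k = ker ∂_k / im ∂_{k+1}, so:

  H_0: rank C_0 − rank ∂_1 = 7 − 6 = 1, and the invariant factors of ∂_1 are all 1, so H_0 ≅ Z.
  H_1: rank ker ∂_1 − rank ∂_2 = (9 − 6) − 0 = 3, and there is no ∂_2, so H_1 ≅ Z^3.

Hence the Betti numbers are b_0 = 1, b_1 = 3.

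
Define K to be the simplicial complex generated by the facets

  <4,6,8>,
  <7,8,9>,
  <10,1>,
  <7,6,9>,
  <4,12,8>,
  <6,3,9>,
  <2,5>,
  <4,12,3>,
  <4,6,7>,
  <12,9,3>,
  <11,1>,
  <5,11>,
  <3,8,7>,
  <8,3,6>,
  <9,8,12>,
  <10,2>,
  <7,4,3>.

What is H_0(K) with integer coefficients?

H_0 = Z^2.

K has 12 vertices, 23 edges, 12 triangles.
rank ∂_0 = 0, rank ∂_1 = 10 ⇒ b_0 = 12 − 0 − 10 = 2; all invariant factors of ∂_1 are 1 so no torsion. So H_0 = Z^2.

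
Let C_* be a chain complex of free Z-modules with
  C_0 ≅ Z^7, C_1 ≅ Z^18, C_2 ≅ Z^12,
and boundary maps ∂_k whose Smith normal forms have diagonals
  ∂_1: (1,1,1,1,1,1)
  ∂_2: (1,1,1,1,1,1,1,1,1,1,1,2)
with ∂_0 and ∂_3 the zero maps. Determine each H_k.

H_0: b_0 = 7 − 0 − 6 = 1; torsion from ∂_1 factors > 1: none. So H_0 = Z.
H_1: b_1 = 18 − 6 − 12 = 0; torsion from ∂_2 factors > 1: [2]. So H_1 = Z/2.
H_2: b_2 = 12 − 12 − 0 = 0; torsion from ∂_3 factors > 1: none. So H_2 = 0.

H_0 = Z,  H_1 = Z/2,  H_2 = 0.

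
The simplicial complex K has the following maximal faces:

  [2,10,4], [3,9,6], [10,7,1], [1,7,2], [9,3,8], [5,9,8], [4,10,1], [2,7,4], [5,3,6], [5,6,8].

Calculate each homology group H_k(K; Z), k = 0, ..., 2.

H_0 = Z^2,  H_1 = Z^2,  H_2 = 0.

Take the total order 1 < 2 < 3 < 4 < 5 < 6 < 7 < 8 < 9 < 10 on the vertex set. Then K (dimension 2) consists of the simplices:

  0-simplices (10): [1], [2], [3], [4], [5], [6], [7], [8], [9], [10]
  1-simplices (20): [1,2], [1,4], [1,7], [1,10], [2,4], [2,7], [2,10], [3,5], [3,6], [3,8], [3,9], [4,7], [4,10], [5,6], [5,8], [5,9], [6,8], [6,9], [7,10], [8,9]
  2-simplices (10): [1,2,7], [1,4,10], [1,7,10], [2,4,7], [2,4,10], [3,5,6], [3,6,9], [3,8,9], [5,6,8], [5,8,9]

Hence C_0 ≅ Z^10, C_1 ≅ Z^20, C_2 ≅ Z^10.

The boundary map ∂_1: C_1 → C_0 maps an edge to its endpoints' difference, ∂[p,q] = q − p.
This gives a 10×20 integer matrix of rank 8; reducing to Smith normal form yields diagonal entries (1,1,1,1,1,1,1,1).

The boundary map ∂_2: C_2 → C_1 maps a triangle to the signed sum of its edges. For instance
  ∂[3,6,9] = [6,9] − [3,9] + [3,6],
  ∂[5,8,9] = [8,9] − [5,9] + [5,8].
The resulting 20×10 matrix has rank 10, and its Smith normal form has invariant factors (1,1,1,1,1,1,1,1,1,1).

From H_k ≅ ker(∂_k) / im(∂_{k+1}) we obtain:

  H_0: rank C_0 − rank ∂_1 = 10 − 8 = 2, and the invariant factors of ∂_1 are all 1, so H_0 ≅ Z^2.
  H_1: rank ker ∂_1 − rank ∂_2 = (20 − 8) − 10 = 2, and the invariant factors of ∂_2 are all 1, so H_1 ≅ Z^2.
  H_2: rank ker ∂_2 − rank ∂_3 = (10 − 10) − 0 = 0, and there is no ∂_3, so H_2 ≅ 0.

(K is a triangulation of the disjoint union of the Möbius band and the Möbius band.)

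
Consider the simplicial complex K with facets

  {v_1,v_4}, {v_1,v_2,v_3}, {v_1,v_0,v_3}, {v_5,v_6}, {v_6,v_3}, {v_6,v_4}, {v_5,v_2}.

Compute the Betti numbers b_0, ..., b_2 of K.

Take the total order v_0 < v_1 < v_2 < v_3 < v_4 < v_5 < v_6 on the vertex set. Then K (dimension 2) consists of the simplices:

  0-simplices (7): [v_0], [v_1], [v_2], [v_3], [v_4], [v_5], [v_6]
  1-simplices (10): [v_0,v_1], [v_0,v_3], [v_1,v_2], [v_1,v_3], [v_1,v_4], [v_2,v_3], [v_2,v_5], [v_3,v_6], [v_4,v_6], [v_5,v_6]
  2-simplices (2): [v_0,v_1,v_3], [v_1,v_2,v_3]

so the chain groups are C_0 ≅ Z^7, C_1 ≅ Z^10, C_2 ≅ Z^2.

∂_1: C_1 → C_0 is given by ∂[p,q] = [q] − [p]. For instance
  ∂[v_5,v_6] = [v_6] − [v_5].
As a 7×10 matrix over Z this has rank 6, with invariant factors (1,1,1,1,1,1).

The boundary map ∂_2: C_2 → C_1 maps a triangle to the signed sum of its edges. For instance
  ∂[v_1,v_2,v_3] = [v_2,v_3] − [v_1,v_3] + [v_1,v_2],
  ∂[v_0,v_1,v_3] = [v_1,v_3] − [v_0,v_3] + [v_0,v_1].
This gives a 10×2 integer matrix of rank 2; reducing to Smith normal form yields diagonal entries (1,1).

From H_k ≅ ker(∂_k) / im(∂_{k+1}) we obtain:

  H_0: rank C_0 − rank ∂_1 = 7 − 6 = 1, and the invariant factors of ∂_1 are all 1, so H_0 ≅ Z.
  H_1: rank ker ∂_1 − rank ∂_2 = (10 − 6) − 2 = 2, and the invariant factors of ∂_2 are all 1, so H_1 ≅ Z^2.
  H_2: rank ker ∂_2 − rank ∂_3 = (2 − 2) − 0 = 0, and there is no ∂_3, so H_2 ≅ 0.

Hence the Betti numbers are b_0 = 1, b_1 = 2, b_2 = 0.

b_0 = 1, b_1 = 2, b_2 = 0.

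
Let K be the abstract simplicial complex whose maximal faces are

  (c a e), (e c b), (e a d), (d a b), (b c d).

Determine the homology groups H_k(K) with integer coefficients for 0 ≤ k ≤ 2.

Take the total order a < b < c < d < e on the vertex set. Then K (dimension 2) consists of the simplices:

  0-simplices (5): a, b, c, d, e
  1-simplices (10): ab, ac, ad, ae, bc, bd, be, cd, ce, de
  2-simplices (5): abd, ace, ade, bcd, bce

giving chain groups C_0 ≅ Z^5, C_1 ≅ Z^10, C_2 ≅ Z^5.

∂_1: C_1 → C_0 maps an edge to its endpoints' difference, ∂[p,q] = q − p.
As a 5×10 matrix over Z this has rank 4, with invariant factors (1,1,1,1).

∂_2: C_2 → C_1 maps a triangle to the signed sum of its edges. For instance
  ∂ade = de − ae + ad,
  ∂abd = bd − ad + ab.
This gives a 10×5 integer matrix of rank 5; reducing to Smith normal form yields diagonal entries (1,1,1,1,1).

Computing H_k = (kernel of ∂_k) / (image of ∂_{k+1}):

  H_0: rank C_0 − rank ∂_1 = 5 − 4 = 1, and the invariant factors of ∂_1 are all 1, so H_0 = Z.
  H_1: rank ker ∂_1 − rank ∂_2 = (10 − 4) − 5 = 1, and the invariant factors of ∂_2 are all 1, so H_1 = Z.
  H_2: rank ker ∂_2 − rank ∂_3 = (5 − 5) − 0 = 0, and there is no ∂_3, so H_2 = 0.

As a check, the Euler characteristic is 5 − 10 + 5 = 0, which agrees with 1 − 1 + 0 = 0.

H_0 ≅ Z,  H_1 ≅ Z,  H_2 = 0.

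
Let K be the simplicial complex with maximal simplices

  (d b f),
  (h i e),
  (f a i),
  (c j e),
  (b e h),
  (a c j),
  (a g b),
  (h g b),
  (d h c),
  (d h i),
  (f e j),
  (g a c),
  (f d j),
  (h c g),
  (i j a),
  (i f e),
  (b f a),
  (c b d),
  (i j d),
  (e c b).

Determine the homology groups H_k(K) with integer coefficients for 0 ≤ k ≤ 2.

K has 10 vertices, 30 edges, 20 triangles.
rank ∂_0 = 0, rank ∂_1 = 9 ⇒ b_0 = 10 − 0 − 9 = 1; all invariant factors of ∂_1 are 1 so no torsion. So H_0 ≅ Z.
rank ∂_1 = 9, rank ∂_2 = 20 ⇒ b_1 = 30 − 9 − 20 = 1; ∂_2 has invariant factor(s) [2] giving torsion. So H_1 ≅ Z ⊕ Z/2.
rank ∂_2 = 20, rank ∂_3 = 0 ⇒ b_2 = 20 − 20 − 0 = 0. So H_2 ≅ 0.

H_0 = Z,  H_1 = Z ⊕ Z/2,  H_2 = 0.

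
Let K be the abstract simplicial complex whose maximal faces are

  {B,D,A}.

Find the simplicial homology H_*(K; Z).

H_0 ≅ Z,  H_1 = 0,  H_2 = 0.

Order the vertices as A < B < D. Listing each simplex with vertices in this order, K has dimension 2 with simplices:

  0-simplices (3): A, B, D
  1-simplices (3): AB, AD, BD
  2-simplices (1): ABD

giving chain groups C_0 ≅ Z^3, C_1 ≅ Z^3, C_2 ≅ Z^1.

The boundary map ∂_1: C_1 → C_0 maps an edge to its endpoints' difference, ∂[p,q] = q − p. For instance
  ∂AD = D − A.
The resulting 3×3 matrix has rank 2, and its Smith normal form has invariant factors (1,1).

The boundary map ∂_2: C_2 → C_1 acts by ∂[p,q,r] = [q,r] − [p,r] + [p,q]. For instance
  ∂ABD = BD − AD + AB.
As a 3×1 matrix over Z this has rank 1, with invariant factors (1).

Now H_k = ker ∂_k / im ∂_{k+1}, so:

  H_0: rank C_0 − rank ∂_1 = 3 − 2 = 1, and the invariant factors of ∂_1 are all 1, so H_0 = Z.
  H_1: rank ker ∂_1 − rank ∂_2 = (3 − 2) − 1 = 0, and the invariant factors of ∂_2 are all 1, so H_1 = 0.
  H_2: rank ker ∂_2 − rank ∂_3 = (1 − 1) − 0 = 0, and there is no ∂_3, so H_2 = 0.

(K is a triangulation of the 2-simplex.)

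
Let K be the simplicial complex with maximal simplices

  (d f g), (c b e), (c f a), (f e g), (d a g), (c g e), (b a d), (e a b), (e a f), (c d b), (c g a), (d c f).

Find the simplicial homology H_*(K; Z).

Order the vertices as a < b < c < d < e < f < g. Listing each simplex with vertices in this order, K has dimension 2 with simplices:

  0-simplices (7): a, b, c, d, e, f, g
  1-simplices (18): ab, ac, ad, ae, af, ag, bc, bd, be, cd, ce, cf, cg, df, dg, ef, eg, fg
  2-simplices (12): abd, abe, acf, acg, adg, aef, bcd, bce, cdf, ceg, dfg, efg

Hence C_0 ≅ Z^7, C_1 ≅ Z^18, C_2 ≅ Z^12.

The boundary map ∂_1: C_1 → C_0 is given by ∂[p,q] = [q] − [p]. For instance
  ∂ad = d − a.
The 7×18 boundary matrix has rank 6 and Smith normal form diag(1,1,1,1,1,1).

Boundary ∂_2: C_2 → C_1 acts by ∂[p,q,r] = [q,r] − [p,r] + [p,q]. For instance
  ∂bcd = cd − bd + bc,
  ∂dfg = fg − dg + df.
The resulting 18×12 matrix has rank 12, and its Smith normal form has invariant factors (1,1,1,1,1,1,1,1,1,1,1,2).

Reading off H_k = ker ∂_k / im ∂_{k+1}:

  H_0: rank C_0 − rank ∂_1 = 7 − 6 = 1, and the invariant factors of ∂_1 are all 1, so H_0 ≅ Z.
  H_1: rank ker ∂_1 − rank ∂_2 = (18 − 6) − 12 = 0, and ∂_2 has invariant factor 2 > 1, so H_1 ≅ Z/2.
  H_2: rank ker ∂_2 − rank ∂_3 = (12 − 12) − 0 = 0, and there is no ∂_3, so H_2 ≅ 0.

As a check, the Euler characteristic is 7 − 18 + 12 = 1, which agrees with 1 − 0 + 0 = 1.

H_0 ≅ Z,  H_1 ≅ Z/2,  H_2 = 0.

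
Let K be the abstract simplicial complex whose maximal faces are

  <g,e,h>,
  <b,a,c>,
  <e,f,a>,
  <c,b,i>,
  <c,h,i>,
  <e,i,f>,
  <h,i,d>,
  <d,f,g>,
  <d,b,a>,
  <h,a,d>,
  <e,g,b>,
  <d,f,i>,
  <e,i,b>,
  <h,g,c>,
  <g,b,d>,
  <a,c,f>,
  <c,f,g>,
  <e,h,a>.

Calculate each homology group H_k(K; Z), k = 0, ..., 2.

Fix the vertex order a < b < c < d < e < f < g < h < i and write every simplex with vertices in increasing order. Then dim K = 2 and the simplices of K are:

  0-simplices (9): a, b, c, d, e, f, g, h, i
  1-simplices (27): ab, ac, ad, ae, af, ah, bc, bd, be, bg, bi, cf, cg, ch, ci, df, dg, dh, di, ef, eg, eh, ei, fg, fi, gh, hi
  2-simplices (18): abc, abd, acf, adh, aef, aeh, bci, bdg, beg, bei, cfg, cgh, chi, dfg, dfi, dhi, efi, egh

giving chain groups C_0 ≅ Z^9, C_1 ≅ Z^27, C_2 ≅ Z^18.

Boundary ∂_1: C_1 → C_0 maps an edge to its endpoints' difference, ∂[p,q] = q − p. For instance
  ∂fi = i − f.
As a 9×27 matrix over Z this has rank 8, with invariant factors (1,1,1,1,1,1,1,1).

The boundary map ∂_2: C_2 → C_1 maps a triangle to the signed sum of its edges. For instance
  ∂cfg = fg − cg + cf,
  ∂bei = ei − bi + be.
The 27×18 boundary matrix has rank 17 and Smith normal form diag(1,1,1,1,1,1,1,1,1,1,1,1,1,1,1,1,1).

Reading off H_k = ker ∂_k / im ∂_{k+1}:

  H_0: rank C_0 − rank ∂_1 = 9 − 8 = 1, and the invariant factors of ∂_1 are all 1, so H_0 ≅ Z.
  H_1: rank ker ∂_1 − rank ∂_2 = (27 − 8) − 17 = 2, and the invariant factors of ∂_2 are all 1, so H_1 ≅ Z^2.
  H_2: rank ker ∂_2 − rank ∂_3 = (18 − 17) − 0 = 1, and there is no ∂_3, so H_2 ≅ Z.

As a check, the Euler characteristic is 9 − 27 + 18 = 0, which agrees with 1 − 2 + 1 = 0.

H_0 = Z,  H_1 = Z^2,  H_2 = Z.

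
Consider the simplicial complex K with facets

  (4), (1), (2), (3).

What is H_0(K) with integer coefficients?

Order the vertices as 1 < 2 < 3 < 4. Listing each simplex with vertices in this order, K has dimension 0 with simplices:

  0-simplices (4): [1], [2], [3], [4]

giving chain groups C_0 ≅ Z^4.

Computing H_k = (kernel of ∂_k) / (image of ∂_{k+1}):

  H_0: rank C_0 − rank ∂_1 = 4 − 0 = 4, and there is no ∂_1, so H_0 ≅ Z^4.

(K is a triangulation of a set of 4 points.)

H_0 ≅ Z^4.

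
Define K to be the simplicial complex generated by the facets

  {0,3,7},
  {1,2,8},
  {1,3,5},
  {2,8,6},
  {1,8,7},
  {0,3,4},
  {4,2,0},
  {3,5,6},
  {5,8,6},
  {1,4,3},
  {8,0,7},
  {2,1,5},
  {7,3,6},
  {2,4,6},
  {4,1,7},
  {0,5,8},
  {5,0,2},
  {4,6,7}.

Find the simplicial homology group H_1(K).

H_1 ≅ Z ⊕ Z_2.

Order the vertices as 0 < 1 < 2 < 3 < 4 < 5 < 6 < 7 < 8. Listing each simplex with vertices in this order, K has dimension 2 with simplices:

  0-simplices (9): [0], [1], [2], [3], [4], [5], [6], [7], [8]
  1-simplices (27): (27 of them)
  2-simplices (18): [0,2,4], [0,2,5], [0,3,4], [0,3,7], [0,5,8], [0,7,8], [1,2,5], [1,2,8], [1,3,4], [1,3,5], [1,4,7], [1,7,8], [2,4,6], [2,6,8], [3,5,6], [3,6,7], [4,6,7], [5,6,8]

giving chain groups C_0 ≅ Z^9, C_1 ≅ Z^27, C_2 ≅ Z^18.

The boundary map ∂_1: C_1 → C_0 sends each edge [p,q] (with p < q) to q − p.
As a 9×27 matrix over Z this has rank 8, with invariant factors (1,1,1,1,1,1,1,1).

The boundary map ∂_2: C_2 → C_1 acts by ∂[p,q,r] = [q,r] − [p,r] + [p,q]. For instance
  ∂[1,4,7] = [4,7] − [1,7] + [1,4],
  ∂[2,6,8] = [6,8] − [2,8] + [2,6].
This gives a 27×18 integer matrix of rank 18; reducing to Smith normal form yields diagonal entries (1,1,1,1,1,1,1,1,1,1,1,1,1,1,1,1,1,2).

Reading off H_k = ker ∂_k / im ∂_{k+1}:

  H_1: rank ker ∂_1 − rank ∂_2 = (27 − 8) − 18 = 1, and ∂_2 has invariant factor 2 > 1, so H_1 = Z ⊕ Z_2.

(K is a triangulation of the Klein bottle.)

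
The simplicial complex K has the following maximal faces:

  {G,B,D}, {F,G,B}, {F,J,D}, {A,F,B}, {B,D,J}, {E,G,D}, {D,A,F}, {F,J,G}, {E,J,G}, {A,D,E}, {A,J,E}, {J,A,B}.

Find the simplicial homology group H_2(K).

Fix the vertex order A < B < D < E < F < G < J and write every simplex with vertices in increasing order. Then dim K = 2 and the simplices of K are:

  0-simplices (7): A, B, D, E, F, G, J
  1-simplices (18): AB, AD, AE, AF, AJ, BD, BF, BG, BJ, DE, DF, DG, DJ, EG, EJ, FG, FJ, GJ
  2-simplices (12): ABF, ABJ, ADE, ADF, AEJ, BDG, BDJ, BFG, DEG, DFJ, EGJ, FGJ

Hence C_0 ≅ Z^7, C_1 ≅ Z^18, C_2 ≅ Z^12.

Boundary ∂_1: C_1 → C_0 sends each edge [p,q] (with p < q) to q − p.
As a 7×18 matrix over Z this has rank 6, with invariant factors (1,1,1,1,1,1).

Boundary ∂_2: C_2 → C_1 maps a triangle to the signed sum of its edges. For instance
  ∂AEJ = EJ − AJ + AE,
  ∂DFJ = FJ − DJ + DF.
This gives a 18×12 integer matrix of rank 12; reducing to Smith normal form yields diagonal entries (1,1,1,1,1,1,1,1,1,1,1,2).

From H_k ≅ ker(∂_k) / im(∂_{k+1}) we obtain:

  H_2: rank ker ∂_2 − rank ∂_3 = (12 − 12) − 0 = 0, and there is no ∂_3, so H_2 = 0.

(K is a triangulation of the real projective plane RP^2.)

H_2 = 0.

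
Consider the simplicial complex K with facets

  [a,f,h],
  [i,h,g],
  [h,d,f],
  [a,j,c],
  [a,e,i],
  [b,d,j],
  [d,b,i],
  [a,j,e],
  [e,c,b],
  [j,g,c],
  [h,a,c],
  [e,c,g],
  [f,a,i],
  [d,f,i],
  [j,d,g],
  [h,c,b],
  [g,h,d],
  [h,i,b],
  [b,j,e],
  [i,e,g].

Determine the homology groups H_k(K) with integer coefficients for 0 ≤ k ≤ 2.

H_0 = Z,  H_1 = Z × Z/2,  H_2 = 0.

Take the total order a < b < c < d < e < f < g < h < i < j on the vertex set. Then K (dimension 2) consists of the simplices:

  0-simplices (10): a, b, c, d, e, f, g, h, i, j
  1-simplices (30): ac, ae, af, ah, ai, aj, bc, bd, be, bh, bi, bj, ce, cg, ch, cj, df, dg, dh, di, dj, eg, ei, ej, fh, fi, gh, gi, gj, hi
  2-simplices (20): ach, acj, aei, aej, afh, afi, bce, bch, bdi, bdj, bej, bhi, ceg, cgj, dfh, dfi, dgh, dgj, egi, ghi

giving chain groups C_0 ≅ Z^10, C_1 ≅ Z^30, C_2 ≅ Z^20.

The boundary map ∂_1: C_1 → C_0 maps an edge to its endpoints' difference, ∂[p,q] = q − p.
The 10×30 boundary matrix has rank 9 and Smith normal form diag(1,1,1,1,1,1,1,1,1).

Boundary ∂_2: C_2 → C_1 maps a triangle to the signed sum of its edges. For instance
  ∂afh = fh − ah + af,
  ∂dfi = fi − di + df.
As a 30×20 matrix over Z this has rank 20, with invariant factors (1,1,1,1,1,1,1,1,1,1,1,1,1,1,1,1,1,1,1,2).

Now H_k = ker ∂_k / im ∂_{k+1}, so:

  H_0: rank C_0 − rank ∂_1 = 10 − 9 = 1, and the invariant factors of ∂_1 are all 1, so H_0 = Z.
  H_1: rank ker ∂_1 − rank ∂_2 = (30 − 9) − 20 = 1, and ∂_2 has invariant factor 2 > 1, so H_1 = Z × Z/2.
  H_2: rank ker ∂_2 − rank ∂_3 = (20 − 20) − 0 = 0, and there is no ∂_3, so H_2 = 0.

As a check, the Euler characteristic is 10 − 30 + 20 = 0, which agrees with 1 − 1 + 0 = 0.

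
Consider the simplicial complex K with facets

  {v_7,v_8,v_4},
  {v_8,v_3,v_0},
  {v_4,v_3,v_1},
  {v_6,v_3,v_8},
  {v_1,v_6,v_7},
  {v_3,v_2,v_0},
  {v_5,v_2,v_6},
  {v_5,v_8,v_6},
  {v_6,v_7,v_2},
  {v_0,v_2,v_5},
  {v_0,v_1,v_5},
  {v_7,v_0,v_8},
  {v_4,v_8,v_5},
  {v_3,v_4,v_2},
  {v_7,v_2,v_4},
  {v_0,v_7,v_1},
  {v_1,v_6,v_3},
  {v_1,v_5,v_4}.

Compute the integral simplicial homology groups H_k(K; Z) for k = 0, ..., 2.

Fix the vertex order v_0 < v_1 < v_2 < v_3 < v_4 < v_5 < v_6 < v_7 < v_8 and write every simplex with vertices in increasing order. Then dim K = 2 and the simplices of K are:

  0-simplices (9): [v_0], [v_1], [v_2], [v_3], [v_4], [v_5], [v_6], [v_7], [v_8]
  1-simplices (27): (27 of them)
  2-simplices (18): (18 of them)

giving chain groups C_0 ≅ Z^9, C_1 ≅ Z^27, C_2 ≅ Z^18.

Boundary ∂_1: C_1 → C_0 is given by ∂[p,q] = [q] − [p]. For instance
  ∂[v_4,v_5] = [v_5] − [v_4].
As a 9×27 matrix over Z this has rank 8, with invariant factors (1,1,1,1,1,1,1,1).

∂_2: C_2 → C_1 sends each 2-simplex [p,q,r] to [q,r] − [p,r] + [p,q]. For instance
  ∂[v_0,v_2,v_3] = [v_2,v_3] − [v_0,v_3] + [v_0,v_2],
  ∂[v_2,v_6,v_7] = [v_6,v_7] − [v_2,v_7] + [v_2,v_6].
This gives a 27×18 integer matrix of rank 17; reducing to Smith normal form yields diagonal entries (1,1,1,1,1,1,1,1,1,1,1,1,1,1,1,1,1).

Reading off H_k = ker ∂_k / im ∂_{k+1}:

  H_0: rank C_0 − rank ∂_1 = 9 − 8 = 1, and the invariant factors of ∂_1 are all 1, so H_0 ≅ Z.
  H_1: rank ker ∂_1 − rank ∂_2 = (27 − 8) − 17 = 2, and the invariant factors of ∂_2 are all 1, so H_1 ≅ Z^2.
  H_2: rank ker ∂_2 − rank ∂_3 = (18 − 17) − 0 = 1, and there is no ∂_3, so H_2 ≅ Z.

H_0 = Z,  H_1 = Z^2,  H_2 = Z.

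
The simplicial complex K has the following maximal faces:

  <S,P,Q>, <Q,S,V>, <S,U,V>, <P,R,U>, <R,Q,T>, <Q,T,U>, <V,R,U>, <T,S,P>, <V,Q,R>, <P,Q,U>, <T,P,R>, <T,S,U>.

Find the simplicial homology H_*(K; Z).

H_0 = Z,  H_1 = Z/2,  H_2 = 0.

K has 7 vertices, 18 edges, 12 triangles.
rank ∂_0 = 0, rank ∂_1 = 6 ⇒ b_0 = 7 − 0 − 6 = 1; all invariant factors of ∂_1 are 1 so no torsion. So H_0 ≅ Z.
rank ∂_1 = 6, rank ∂_2 = 12 ⇒ b_1 = 18 − 6 − 12 = 0; ∂_2 has invariant factor(s) [2] giving torsion. So H_1 ≅ Z/2.
rank ∂_2 = 12, rank ∂_3 = 0 ⇒ b_2 = 12 − 12 − 0 = 0. So H_2 ≅ 0.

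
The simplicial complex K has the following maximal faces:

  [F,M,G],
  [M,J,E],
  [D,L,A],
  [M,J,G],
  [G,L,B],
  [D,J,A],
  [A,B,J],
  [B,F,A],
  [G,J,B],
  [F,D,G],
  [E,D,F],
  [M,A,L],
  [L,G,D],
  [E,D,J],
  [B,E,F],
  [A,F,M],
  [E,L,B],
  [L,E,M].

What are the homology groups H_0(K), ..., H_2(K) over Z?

H_0 = Z,  H_1 = Z^2,  H_2 = Z.

Take the total order A < B < D < E < F < G < J < L < M on the vertex set. Then K (dimension 2) consists of the simplices:

  0-simplices (9): A, B, D, E, F, G, J, L, M
  1-simplices (27): AB, AD, AF, AJ, AL, AM, BE, BF, BG, BJ, BL, DE, DF, DG, DJ, DL, EF, EJ, EL, EM, FG, FM, GJ, GL, GM, JM, LM
  2-simplices (18): ABF, ABJ, ADJ, ADL, AFM, ALM, BEF, BEL, BGJ, BGL, DEF, DEJ, DFG, DGL, EJM, ELM, FGM, GJM

so the chain groups are C_0 ≅ Z^9, C_1 ≅ Z^27, C_2 ≅ Z^18.

The boundary map ∂_1: C_1 → C_0 sends each edge [p,q] (with p < q) to q − p. For instance
  ∂FM = M − F.
As a 9×27 matrix over Z this has rank 8, with invariant factors (1,1,1,1,1,1,1,1).

The boundary map ∂_2: C_2 → C_1 maps a triangle to the signed sum of its edges. For instance
  ∂ADJ = DJ − AJ + AD,
  ∂DFG = FG − DG + DF.
The resulting 27×18 matrix has rank 17, and its Smith normal form has invariant factors (1,1,1,1,1,1,1,1,1,1,1,1,1,1,1,1,1).

Now H_k = ker ∂_k / im ∂_{k+1}, so:

  H_0: rank C_0 − rank ∂_1 = 9 − 8 = 1, and the invariant factors of ∂_1 are all 1, so H_0 = Z.
  H_1: rank ker ∂_1 − rank ∂_2 = (27 − 8) − 17 = 2, and the invariant factors of ∂_2 are all 1, so H_1 = Z^2.
  H_2: rank ker ∂_2 − rank ∂_3 = (18 − 17) − 0 = 1, and there is no ∂_3, so H_2 = Z.

As a check, the Euler characteristic is 9 − 27 + 18 = 0, which agrees with 1 − 2 + 1 = 0.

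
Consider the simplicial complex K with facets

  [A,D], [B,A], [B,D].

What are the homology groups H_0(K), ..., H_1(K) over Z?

H_0 = Z,  H_1 = Z.

K has 3 vertices, 3 edges.
rank ∂_0 = 0, rank ∂_1 = 2 ⇒ b_0 = 3 − 0 − 2 = 1; all invariant factors of ∂_1 are 1 so no torsion. So H_0 = Z.
rank ∂_1 = 2, rank ∂_2 = 0 ⇒ b_1 = 3 − 2 − 0 = 1. So H_1 = Z.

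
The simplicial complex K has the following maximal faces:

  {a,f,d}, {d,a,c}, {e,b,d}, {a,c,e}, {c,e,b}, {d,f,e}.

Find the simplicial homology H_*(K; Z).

K has 6 vertices, 12 edges, 6 triangles.
rank ∂_0 = 0, rank ∂_1 = 5 ⇒ b_0 = 6 − 0 − 5 = 1; all invariant factors of ∂_1 are 1 so no torsion. So H_0 ≅ Z.
rank ∂_1 = 5, rank ∂_2 = 6 ⇒ b_1 = 12 − 5 − 6 = 1; all invariant factors of ∂_2 are 1 so no torsion. So H_1 ≅ Z.
rank ∂_2 = 6, rank ∂_3 = 0 ⇒ b_2 = 6 − 6 − 0 = 0. So H_2 ≅ 0.

H_0 ≅ Z,  H_1 ≅ Z,  H_2 = 0.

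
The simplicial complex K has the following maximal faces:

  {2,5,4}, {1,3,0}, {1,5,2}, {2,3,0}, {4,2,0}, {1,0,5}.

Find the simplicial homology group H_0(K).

H_0 ≅ Z.

Fix the vertex order 0 < 1 < 2 < 3 < 4 < 5 and write every simplex with vertices in increasing order. Then dim K = 2 and the simplices of K are:

  0-simplices (6): [0], [1], [2], [3], [4], [5]
  1-simplices (12): [0,1], [0,2], [0,3], [0,4], [0,5], [1,2], [1,3], [1,5], [2,3], [2,4], [2,5], [4,5]
  2-simplices (6): [0,1,3], [0,1,5], [0,2,3], [0,2,4], [1,2,5], [2,4,5]

giving chain groups C_0 ≅ Z^6, C_1 ≅ Z^12, C_2 ≅ Z^6.

∂_1: C_1 → C_0 is given by ∂[p,q] = [q] − [p]. For instance
  ∂[0,2] = [2] − [0].
The resulting 6×12 matrix has rank 5, and its Smith normal form has invariant factors (1,1,1,1,1).

The boundary map ∂_2: C_2 → C_1 sends each 2-simplex [p,q,r] to [q,r] − [p,r] + [p,q]. For instance
  ∂[2,4,5] = [4,5] − [2,5] + [2,4],
  ∂[0,2,4] = [2,4] − [0,4] + [0,2].
As a 12×6 matrix over Z this has rank 6, with invariant factors (1,1,1,1,1,1).

Reading off H_k = ker ∂_k / im ∂_{k+1}:

  H_0: rank C_0 − rank ∂_1 = 6 − 5 = 1, and the invariant factors of ∂_1 are all 1, so H_0 = Z.

(K is a triangulation of the cylinder S^1 x I.)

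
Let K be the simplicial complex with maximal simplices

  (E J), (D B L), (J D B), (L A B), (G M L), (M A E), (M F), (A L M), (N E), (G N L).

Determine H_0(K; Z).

H_0 ≅ Z.

Order the vertices as A < B < D < E < F < G < J < L < M < N. Listing each simplex with vertices in this order, K has dimension 2 with simplices:

  0-simplices (10): A, B, D, E, F, G, J, L, M, N
  1-simplices (18): AB, AE, AL, AM, BD, BJ, BL, DJ, DL, EJ, EM, EN, FM, GL, GM, GN, LM, LN
  2-simplices (7): ABL, AEM, ALM, BDJ, BDL, GLM, GLN

so the chain groups are C_0 ≅ Z^10, C_1 ≅ Z^18, C_2 ≅ Z^7.

Boundary ∂_1: C_1 → C_0 is given by ∂[p,q] = [q] − [p].
The 10×18 boundary matrix has rank 9 and Smith normal form diag(1,1,1,1,1,1,1,1,1).

The boundary map ∂_2: C_2 → C_1 sends each 2-simplex [p,q,r] to [q,r] − [p,r] + [p,q]. For instance
  ∂ALM = LM − AM + AL,
  ∂AEM = EM − AM + AE.
This gives a 18×7 integer matrix of rank 7; reducing to Smith normal form yields diagonal entries (1,1,1,1,1,1,1).

Computing H_k = (kernel of ∂_k) / (image of ∂_{k+1}):

  H_0: rank C_0 − rank ∂_1 = 10 − 9 = 1, and the invariant factors of ∂_1 are all 1, so H_0 ≅ Z.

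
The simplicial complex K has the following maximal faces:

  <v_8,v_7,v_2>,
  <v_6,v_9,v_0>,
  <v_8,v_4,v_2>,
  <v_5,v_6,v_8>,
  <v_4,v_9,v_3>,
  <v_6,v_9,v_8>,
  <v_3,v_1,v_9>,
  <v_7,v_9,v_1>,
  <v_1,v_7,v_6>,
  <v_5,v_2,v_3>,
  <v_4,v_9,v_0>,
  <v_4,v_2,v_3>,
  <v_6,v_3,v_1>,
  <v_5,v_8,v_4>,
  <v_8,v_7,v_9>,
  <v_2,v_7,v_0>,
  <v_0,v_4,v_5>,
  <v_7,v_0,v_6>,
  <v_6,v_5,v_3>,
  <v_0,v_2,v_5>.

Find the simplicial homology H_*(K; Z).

We work with the vertex ordering v_0 < v_1 < v_2 < v_3 < v_4 < v_5 < v_6 < v_7 < v_8 < v_9. The simplices of K, each written with vertices in increasing order, are:

  0-simplices (10): [v_0], [v_1], [v_2], [v_3], [v_4], [v_5], [v_6], [v_7], [v_8], [v_9]
  1-simplices (30): (30 of them)
  2-simplices (20): (20 of them)

so the chain groups are C_0 ≅ Z^10, C_1 ≅ Z^30, C_2 ≅ Z^20.

Boundary ∂_1: C_1 → C_0 maps an edge to its endpoints' difference, ∂[p,q] = q − p. For instance
  ∂[v_4,v_5] = [v_5] − [v_4].
This gives a 10×30 integer matrix of rank 9; reducing to Smith normal form yields diagonal entries (1,1,1,1,1,1,1,1,1).

∂_2: C_2 → C_1 acts by ∂[p,q,r] = [q,r] − [p,r] + [p,q]. For instance
  ∂[v_0,v_4,v_5] = [v_4,v_5] − [v_0,v_5] + [v_0,v_4],
  ∂[v_2,v_3,v_5] = [v_3,v_5] − [v_2,v_5] + [v_2,v_3].
The resulting 30×20 matrix has rank 20, and its Smith normal form has invariant factors (1,1,1,1,1,1,1,1,1,1,1,1,1,1,1,1,1,1,1,2).

Now H_k = ker ∂_k / im ∂_{k+1}, so:

  H_0: rank C_0 − rank ∂_1 = 10 − 9 = 1, and the invariant factors of ∂_1 are all 1, so H_0 ≅ Z.
  H_1: rank ker ∂_1 − rank ∂_2 = (30 − 9) − 20 = 1, and ∂_2 has invariant factor 2 > 1, so H_1 ≅ Z ⊕ Z/2Z.
  H_2: rank ker ∂_2 − rank ∂_3 = (20 − 20) − 0 = 0, and there is no ∂_3, so H_2 ≅ 0.

H_0 = Z,  H_1 = Z ⊕ Z/2Z,  H_2 = 0.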